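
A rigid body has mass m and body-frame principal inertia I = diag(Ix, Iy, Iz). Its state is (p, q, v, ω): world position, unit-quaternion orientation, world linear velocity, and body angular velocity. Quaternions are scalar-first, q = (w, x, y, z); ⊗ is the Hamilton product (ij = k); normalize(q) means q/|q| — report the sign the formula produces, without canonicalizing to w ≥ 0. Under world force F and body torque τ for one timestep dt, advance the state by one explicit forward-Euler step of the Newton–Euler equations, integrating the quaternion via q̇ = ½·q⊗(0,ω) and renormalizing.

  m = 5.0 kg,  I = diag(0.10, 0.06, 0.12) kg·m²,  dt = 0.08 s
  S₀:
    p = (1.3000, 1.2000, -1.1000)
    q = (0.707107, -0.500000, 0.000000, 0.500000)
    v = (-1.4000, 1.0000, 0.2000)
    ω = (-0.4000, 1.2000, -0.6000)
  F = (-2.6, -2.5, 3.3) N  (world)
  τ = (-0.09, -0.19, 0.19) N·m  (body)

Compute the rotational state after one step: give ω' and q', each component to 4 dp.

gyro term ω×Iω = (-0.0432, -0.0048, 0.0192)
(τ − ω×Iω)/I = (-0.4680, -3.0867, 1.4233)
ω + α·dt = (-0.4374, 0.9531, -0.4861)
q⊗(0,ω) = (0.1000000, -0.8828428, 0.3485284, -1.0242642)
updated quaternion q' = (0.7100, -0.5345, 0.0139, 0.4583)

ω' = (-0.4374, 0.9531, -0.4861)
q' = (0.7100, -0.5345, 0.0139, 0.4583)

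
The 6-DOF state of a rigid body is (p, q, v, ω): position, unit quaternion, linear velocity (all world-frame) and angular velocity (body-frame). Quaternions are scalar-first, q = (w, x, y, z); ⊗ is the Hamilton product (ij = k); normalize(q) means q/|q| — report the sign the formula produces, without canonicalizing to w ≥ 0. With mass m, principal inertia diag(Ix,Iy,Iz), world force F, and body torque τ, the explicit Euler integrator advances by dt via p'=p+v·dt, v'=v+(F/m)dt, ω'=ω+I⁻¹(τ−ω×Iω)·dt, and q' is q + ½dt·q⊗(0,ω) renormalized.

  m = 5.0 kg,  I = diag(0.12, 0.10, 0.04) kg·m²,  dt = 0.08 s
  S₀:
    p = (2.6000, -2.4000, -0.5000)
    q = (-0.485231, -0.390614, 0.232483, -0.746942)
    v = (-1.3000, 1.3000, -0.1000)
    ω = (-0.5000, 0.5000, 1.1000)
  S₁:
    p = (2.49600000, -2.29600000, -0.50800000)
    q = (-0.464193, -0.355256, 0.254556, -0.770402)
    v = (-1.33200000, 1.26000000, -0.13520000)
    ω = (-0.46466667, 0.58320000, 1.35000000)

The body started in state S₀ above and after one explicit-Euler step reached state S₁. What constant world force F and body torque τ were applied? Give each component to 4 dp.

F = (-2.0000, -2.5000, -2.2000)
τ = (0.0200, 0.0600, 0.1300)

Δv = v₁−v₀ = (-0.03200000, -0.04000000, -0.03520000)
m·(v₁−v₀)/dt = (-2.0000, -2.5000, -2.2000)
rate change Δω = (0.03533333, 0.08320000, 0.25000000)
ω₀×(Iω₀) = (-0.0330, -0.0440, 0.0050)
applied torque τ = (0.0200, 0.0600, 0.1300)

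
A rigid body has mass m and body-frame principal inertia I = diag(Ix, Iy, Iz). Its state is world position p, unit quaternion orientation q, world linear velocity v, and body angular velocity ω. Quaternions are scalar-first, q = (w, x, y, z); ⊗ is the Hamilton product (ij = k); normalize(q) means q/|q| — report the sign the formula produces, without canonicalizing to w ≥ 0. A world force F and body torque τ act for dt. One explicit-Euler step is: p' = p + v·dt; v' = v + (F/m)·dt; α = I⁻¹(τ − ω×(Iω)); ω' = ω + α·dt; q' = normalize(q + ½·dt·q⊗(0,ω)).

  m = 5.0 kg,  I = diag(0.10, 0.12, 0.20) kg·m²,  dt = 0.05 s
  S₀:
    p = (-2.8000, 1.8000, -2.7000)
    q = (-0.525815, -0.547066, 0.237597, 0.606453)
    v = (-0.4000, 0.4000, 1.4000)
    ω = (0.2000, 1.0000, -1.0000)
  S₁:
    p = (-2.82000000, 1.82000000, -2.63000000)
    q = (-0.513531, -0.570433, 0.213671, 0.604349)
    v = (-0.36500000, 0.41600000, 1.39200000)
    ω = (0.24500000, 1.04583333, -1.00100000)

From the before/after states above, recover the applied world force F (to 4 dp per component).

Δv = v₁−v₀ = (0.03500000, 0.01600000, -0.00800000)
m·(v₁−v₀)/dt = (3.5000, 1.6000, -0.8000)

F = (3.5000, 1.6000, -0.8000)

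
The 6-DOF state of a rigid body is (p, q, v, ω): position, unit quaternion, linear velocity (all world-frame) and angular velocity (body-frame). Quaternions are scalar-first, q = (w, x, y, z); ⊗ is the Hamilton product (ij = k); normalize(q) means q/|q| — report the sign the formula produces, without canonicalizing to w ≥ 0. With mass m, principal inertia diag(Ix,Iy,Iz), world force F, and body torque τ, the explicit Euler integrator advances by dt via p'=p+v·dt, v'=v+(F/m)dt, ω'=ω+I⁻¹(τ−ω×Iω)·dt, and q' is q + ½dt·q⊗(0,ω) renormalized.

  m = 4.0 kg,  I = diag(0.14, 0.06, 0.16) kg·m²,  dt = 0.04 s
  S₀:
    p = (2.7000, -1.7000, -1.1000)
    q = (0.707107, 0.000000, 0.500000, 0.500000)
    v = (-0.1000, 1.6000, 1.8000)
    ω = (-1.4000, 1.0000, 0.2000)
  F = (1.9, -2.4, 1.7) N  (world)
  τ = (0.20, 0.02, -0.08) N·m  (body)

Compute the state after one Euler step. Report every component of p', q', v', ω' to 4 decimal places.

(τ − ω×Iω)/I = (1.2857, 0.2400, -1.2000)
new body rate ω' = (-1.3486, 1.0096, 0.1520)
2q̇ = q⊗(0,ω) = (-0.6000000, -1.3899498, 0.0071070, 0.8414214)
updated quaternion q' = (0.6947, -0.0278, 0.4998, 0.5165)
a = (0.4750, -0.6000, 0.4250)
p' = p + v·dt = (2.6960, -1.6360, -1.0280)
v + (F/m)dt = (-0.0810, 1.5760, 1.8170)

p' = (2.6960, -1.6360, -1.0280)
q' = (0.6947, -0.0278, 0.4998, 0.5165)
v' = (-0.0810, 1.5760, 1.8170)
ω' = (-1.3486, 1.0096, 0.1520)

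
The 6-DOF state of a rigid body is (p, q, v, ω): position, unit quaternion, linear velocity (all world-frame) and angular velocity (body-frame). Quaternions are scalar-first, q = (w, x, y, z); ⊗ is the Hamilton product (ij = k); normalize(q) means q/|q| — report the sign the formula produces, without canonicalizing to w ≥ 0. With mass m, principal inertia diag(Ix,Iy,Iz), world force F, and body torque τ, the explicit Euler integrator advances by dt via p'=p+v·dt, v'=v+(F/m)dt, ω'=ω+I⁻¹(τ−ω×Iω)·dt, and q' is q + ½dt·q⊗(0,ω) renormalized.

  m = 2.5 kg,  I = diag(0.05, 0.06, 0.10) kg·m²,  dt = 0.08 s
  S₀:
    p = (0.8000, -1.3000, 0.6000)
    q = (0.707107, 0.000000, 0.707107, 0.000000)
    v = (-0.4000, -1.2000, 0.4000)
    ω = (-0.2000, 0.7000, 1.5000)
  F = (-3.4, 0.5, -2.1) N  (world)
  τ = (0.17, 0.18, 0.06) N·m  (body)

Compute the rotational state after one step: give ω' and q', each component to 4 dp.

precession coupling ω×(Iω) = (0.0420, 0.0150, -0.0014)
angular accel α = (2.5600, 2.7500, 0.6140)
ω' = ω + α·dt = (0.0048, 0.9200, 1.5491)
2q̇ = q⊗(0,ω) = (-0.4949749, 0.9192391, 0.4949749, 1.2020819)
q + ½dt·q⊗(0,ω), renormalized = (0.6858, 0.0367, 0.7253, 0.0480)

ω' = (0.0048, 0.9200, 1.5491)
q' = (0.6858, 0.0367, 0.7253, 0.0480)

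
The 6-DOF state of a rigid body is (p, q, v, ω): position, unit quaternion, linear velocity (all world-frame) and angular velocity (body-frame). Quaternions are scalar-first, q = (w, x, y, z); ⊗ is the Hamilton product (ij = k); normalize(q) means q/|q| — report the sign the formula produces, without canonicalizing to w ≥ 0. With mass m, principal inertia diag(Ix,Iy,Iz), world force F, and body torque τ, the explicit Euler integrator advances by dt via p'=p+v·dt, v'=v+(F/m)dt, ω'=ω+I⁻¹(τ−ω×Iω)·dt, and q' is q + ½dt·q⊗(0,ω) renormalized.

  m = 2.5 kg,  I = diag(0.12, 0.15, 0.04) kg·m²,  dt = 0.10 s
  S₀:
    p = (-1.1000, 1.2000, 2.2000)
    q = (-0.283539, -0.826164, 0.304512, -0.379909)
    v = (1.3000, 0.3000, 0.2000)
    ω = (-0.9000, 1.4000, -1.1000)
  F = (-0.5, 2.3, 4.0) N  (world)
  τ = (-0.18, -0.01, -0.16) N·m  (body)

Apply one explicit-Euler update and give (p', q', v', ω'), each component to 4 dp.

linear accel F/m = (-0.2000, 0.9200, 1.6000)
new position p' = (-0.9700, 1.2300, 2.2200)
new velocity v' = (1.2800, 0.3920, 0.3600)
angular accel α = (-2.9117, -0.5947, -3.0550)
ω + α·dt = (-1.1912, 1.3405, -1.4055)
2q̇ = q⊗(0,ω) = (-1.5877643, 0.4520945, -0.9638169, -0.5706759)
q + ½dt·q⊗(0,ω), renormalized = (-0.3611, -0.7996, 0.2551, -0.4064)

p' = (-0.9700, 1.2300, 2.2200)
q' = (-0.3611, -0.7996, 0.2551, -0.4064)
v' = (1.2800, 0.3920, 0.3600)
ω' = (-1.1912, 1.3405, -1.4055)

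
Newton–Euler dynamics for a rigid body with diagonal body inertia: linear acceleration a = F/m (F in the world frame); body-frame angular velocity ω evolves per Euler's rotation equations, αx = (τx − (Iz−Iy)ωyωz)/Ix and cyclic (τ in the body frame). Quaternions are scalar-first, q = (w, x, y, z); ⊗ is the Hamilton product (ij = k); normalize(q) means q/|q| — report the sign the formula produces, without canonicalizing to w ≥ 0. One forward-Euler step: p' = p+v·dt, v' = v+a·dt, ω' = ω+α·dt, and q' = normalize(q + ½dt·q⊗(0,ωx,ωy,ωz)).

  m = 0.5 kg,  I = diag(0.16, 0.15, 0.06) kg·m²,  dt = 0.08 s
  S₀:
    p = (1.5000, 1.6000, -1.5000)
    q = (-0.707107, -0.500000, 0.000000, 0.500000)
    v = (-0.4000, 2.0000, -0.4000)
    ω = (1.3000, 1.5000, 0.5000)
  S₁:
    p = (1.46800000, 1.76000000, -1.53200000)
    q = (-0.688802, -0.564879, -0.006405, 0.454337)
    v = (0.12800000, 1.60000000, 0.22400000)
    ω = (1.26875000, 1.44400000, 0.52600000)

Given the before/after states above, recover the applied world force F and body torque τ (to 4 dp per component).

F = (3.3000, -2.5000, 3.9000)
τ = (-0.1300, -0.0400, 0.0000)

v₁ − v₀ = (0.52800000, -0.40000000, 0.62400000)
m·(v₁−v₀)/dt = (3.3000, -2.5000, 3.9000)
rate change Δω = (-0.03125000, -0.05600000, 0.02600000)
applied torque τ = (-0.1300, -0.0400, 0.0000)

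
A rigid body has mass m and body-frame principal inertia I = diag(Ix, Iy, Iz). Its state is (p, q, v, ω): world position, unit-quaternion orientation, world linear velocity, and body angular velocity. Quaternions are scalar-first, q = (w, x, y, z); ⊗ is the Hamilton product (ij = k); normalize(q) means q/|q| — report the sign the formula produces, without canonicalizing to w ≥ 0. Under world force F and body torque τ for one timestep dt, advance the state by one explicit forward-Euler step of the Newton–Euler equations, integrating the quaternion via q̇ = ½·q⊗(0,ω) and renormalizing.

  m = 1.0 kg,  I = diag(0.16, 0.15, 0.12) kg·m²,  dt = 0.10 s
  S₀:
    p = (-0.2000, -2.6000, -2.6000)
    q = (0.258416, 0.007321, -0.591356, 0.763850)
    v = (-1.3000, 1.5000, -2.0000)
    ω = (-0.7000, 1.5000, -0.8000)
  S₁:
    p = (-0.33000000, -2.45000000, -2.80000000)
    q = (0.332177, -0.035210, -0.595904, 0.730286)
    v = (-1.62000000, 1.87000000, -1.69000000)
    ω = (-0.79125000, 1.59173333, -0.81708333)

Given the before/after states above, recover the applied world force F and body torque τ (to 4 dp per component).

F = (-3.2000, 3.7000, 3.1000)
τ = (-0.1100, 0.1600, -0.0100)

v₁ − v₀ = (-0.32000000, 0.37000000, 0.31000000)
applied force F = (-3.2000, 3.7000, 3.1000)
Δω = ω₁−ω₀ = (-0.09125000, 0.09173333, -0.01708333)
applied torque τ = (-0.1100, 0.1600, -0.0100)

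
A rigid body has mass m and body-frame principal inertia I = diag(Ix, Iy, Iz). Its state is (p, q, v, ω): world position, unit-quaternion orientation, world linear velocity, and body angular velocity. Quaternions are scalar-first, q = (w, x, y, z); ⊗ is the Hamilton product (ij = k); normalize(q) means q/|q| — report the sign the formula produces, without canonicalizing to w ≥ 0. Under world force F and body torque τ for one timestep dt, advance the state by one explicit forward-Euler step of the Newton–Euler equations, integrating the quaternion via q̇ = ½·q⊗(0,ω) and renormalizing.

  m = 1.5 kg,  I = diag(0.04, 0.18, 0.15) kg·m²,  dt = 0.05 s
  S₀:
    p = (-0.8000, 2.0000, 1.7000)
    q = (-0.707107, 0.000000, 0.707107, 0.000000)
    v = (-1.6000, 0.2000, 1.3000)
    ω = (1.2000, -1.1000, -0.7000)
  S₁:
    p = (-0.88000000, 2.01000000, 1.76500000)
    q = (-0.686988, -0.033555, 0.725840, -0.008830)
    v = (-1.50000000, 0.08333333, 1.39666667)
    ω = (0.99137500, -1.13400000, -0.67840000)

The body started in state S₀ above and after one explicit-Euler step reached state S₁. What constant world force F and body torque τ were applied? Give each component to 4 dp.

F = (3.0000, -3.5000, 2.9000)
τ = (-0.1900, -0.0300, -0.1200)

rate change Δω = (-0.20862500, -0.03400000, 0.02160000)
τ = I·(Δω/dt) + ω₀×(Iω₀) = (-0.1900, -0.0300, -0.1200)
v₁ − v₀ = (0.10000000, -0.11666667, 0.09666667)
m·(v₁−v₀)/dt = (3.0000, -3.5000, 2.9000)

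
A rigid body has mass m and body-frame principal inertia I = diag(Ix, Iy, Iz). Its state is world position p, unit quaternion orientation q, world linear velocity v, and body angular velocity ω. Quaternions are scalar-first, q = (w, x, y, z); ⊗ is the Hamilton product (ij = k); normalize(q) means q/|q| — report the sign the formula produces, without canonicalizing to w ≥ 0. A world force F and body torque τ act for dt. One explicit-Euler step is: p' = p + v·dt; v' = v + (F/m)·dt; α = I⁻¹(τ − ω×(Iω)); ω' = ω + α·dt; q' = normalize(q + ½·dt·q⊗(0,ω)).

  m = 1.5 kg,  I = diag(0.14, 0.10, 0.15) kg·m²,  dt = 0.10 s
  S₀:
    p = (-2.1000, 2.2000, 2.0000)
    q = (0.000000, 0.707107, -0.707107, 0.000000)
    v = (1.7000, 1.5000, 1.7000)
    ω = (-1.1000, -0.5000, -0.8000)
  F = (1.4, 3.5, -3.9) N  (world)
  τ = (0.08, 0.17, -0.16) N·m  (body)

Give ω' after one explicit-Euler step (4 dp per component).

ω' = (-1.0571, -0.3212, -0.8920)

angular accel α = (0.4286, 1.7880, -0.9200)
ω' = ω + α·dt = (-1.0571, -0.3212, -0.8920)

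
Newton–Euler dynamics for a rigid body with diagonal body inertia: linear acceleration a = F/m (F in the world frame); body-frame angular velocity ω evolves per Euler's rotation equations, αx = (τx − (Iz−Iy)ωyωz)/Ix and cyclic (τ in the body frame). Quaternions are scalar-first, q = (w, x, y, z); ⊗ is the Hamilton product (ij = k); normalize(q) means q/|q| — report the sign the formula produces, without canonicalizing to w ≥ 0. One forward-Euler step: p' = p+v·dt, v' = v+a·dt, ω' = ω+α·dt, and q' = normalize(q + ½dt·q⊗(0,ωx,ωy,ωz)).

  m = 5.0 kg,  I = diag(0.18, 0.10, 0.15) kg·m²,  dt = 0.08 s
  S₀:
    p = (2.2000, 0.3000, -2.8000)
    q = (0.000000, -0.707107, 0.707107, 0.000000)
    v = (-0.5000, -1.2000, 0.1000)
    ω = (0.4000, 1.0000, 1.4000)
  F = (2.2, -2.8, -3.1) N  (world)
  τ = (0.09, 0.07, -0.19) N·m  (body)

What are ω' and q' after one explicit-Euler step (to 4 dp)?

ω' = (0.4089, 1.0426, 1.3157)
q' = (-0.0169, -0.6658, 0.7448, -0.0395)

ω×(Iω) gyroscopic = (0.0700, 0.0168, -0.0320)
angular accel α = (0.1111, 0.5320, -1.0533)
ω' = ω + α·dt = (0.4089, 1.0426, 1.3157)
2q̇ = q⊗(0,ω) = (-0.4242642, 0.9899498, 0.9899498, -0.9899498)
q + ½dt·q⊗(0,ω), renormalized = (-0.0169, -0.6658, 0.7448, -0.0395)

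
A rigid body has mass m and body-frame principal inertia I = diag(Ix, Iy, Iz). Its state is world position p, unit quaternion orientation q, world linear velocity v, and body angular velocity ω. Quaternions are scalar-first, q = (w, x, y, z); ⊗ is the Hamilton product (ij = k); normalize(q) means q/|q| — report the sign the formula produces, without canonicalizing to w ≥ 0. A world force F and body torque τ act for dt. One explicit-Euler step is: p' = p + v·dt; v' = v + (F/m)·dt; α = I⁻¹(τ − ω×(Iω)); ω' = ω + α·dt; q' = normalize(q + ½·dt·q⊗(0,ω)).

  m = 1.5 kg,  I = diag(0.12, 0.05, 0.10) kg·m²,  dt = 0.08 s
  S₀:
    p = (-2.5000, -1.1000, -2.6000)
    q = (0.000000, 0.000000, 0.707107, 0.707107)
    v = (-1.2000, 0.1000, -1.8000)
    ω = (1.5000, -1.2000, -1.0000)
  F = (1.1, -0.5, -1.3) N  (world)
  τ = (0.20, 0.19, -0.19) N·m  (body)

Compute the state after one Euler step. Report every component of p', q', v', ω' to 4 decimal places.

p' = (-2.5960, -1.0920, -2.7440)
q' = (0.0620, 0.0056, 0.7467, 0.6622)
v' = (-1.1413, 0.0733, -1.8693)
ω' = (1.5933, -0.8480, -1.2528)

ω×(Iω) gyroscopic = (0.0600, -0.0300, 0.1260)
α = I⁻¹(τ − ω×Iω) = (1.1667, 4.4000, -3.1600)
ω' = ω + α·dt = (1.5933, -0.8480, -1.2528)
Hamilton product q⊗(0,ω) = (1.5556354, 0.1414214, 1.0606605, -1.0606605)
q + ½dt·q⊗(0,ω), renormalized = (0.0620, 0.0056, 0.7467, 0.6622)
new position p' = (-2.5960, -1.0920, -2.7440)
new velocity v' = (-1.1413, 0.0733, -1.8693)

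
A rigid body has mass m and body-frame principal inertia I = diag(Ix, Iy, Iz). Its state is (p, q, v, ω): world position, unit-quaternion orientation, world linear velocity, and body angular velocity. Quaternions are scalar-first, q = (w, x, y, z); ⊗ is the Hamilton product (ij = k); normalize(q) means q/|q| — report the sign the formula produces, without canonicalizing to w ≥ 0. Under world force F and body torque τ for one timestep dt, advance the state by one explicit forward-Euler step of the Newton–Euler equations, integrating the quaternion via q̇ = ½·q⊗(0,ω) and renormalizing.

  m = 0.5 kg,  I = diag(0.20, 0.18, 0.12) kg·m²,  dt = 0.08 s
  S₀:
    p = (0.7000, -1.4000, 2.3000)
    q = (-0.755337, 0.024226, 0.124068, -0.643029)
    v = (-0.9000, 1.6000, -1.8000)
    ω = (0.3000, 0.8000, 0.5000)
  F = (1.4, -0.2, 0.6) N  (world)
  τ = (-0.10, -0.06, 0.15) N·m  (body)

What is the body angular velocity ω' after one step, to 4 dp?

ω' = (0.2696, 0.7680, 0.6032)

(τ − ω×Iω)/I = (-0.3800, -0.4000, 1.2900)
ω + α·dt = (0.2696, 0.7680, 0.6032)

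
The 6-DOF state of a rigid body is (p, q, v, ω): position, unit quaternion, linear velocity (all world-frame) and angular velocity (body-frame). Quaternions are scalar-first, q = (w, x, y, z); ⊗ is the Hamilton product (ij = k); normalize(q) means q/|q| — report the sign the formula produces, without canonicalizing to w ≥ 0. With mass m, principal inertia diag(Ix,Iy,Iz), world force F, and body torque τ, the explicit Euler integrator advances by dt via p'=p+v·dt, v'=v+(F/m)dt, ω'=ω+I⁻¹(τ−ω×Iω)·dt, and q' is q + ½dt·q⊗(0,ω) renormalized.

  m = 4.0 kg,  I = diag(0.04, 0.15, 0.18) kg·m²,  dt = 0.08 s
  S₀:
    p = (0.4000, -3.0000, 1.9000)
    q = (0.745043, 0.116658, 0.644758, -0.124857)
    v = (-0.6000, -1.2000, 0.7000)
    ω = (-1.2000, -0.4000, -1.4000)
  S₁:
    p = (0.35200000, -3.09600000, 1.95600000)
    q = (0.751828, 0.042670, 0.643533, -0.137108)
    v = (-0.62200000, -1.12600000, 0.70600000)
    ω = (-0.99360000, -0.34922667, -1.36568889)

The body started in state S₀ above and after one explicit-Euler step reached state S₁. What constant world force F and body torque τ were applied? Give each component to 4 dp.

F = (-1.1000, 3.7000, 0.3000)
τ = (0.1200, -0.1400, 0.1300)

v₁ − v₀ = (-0.02200000, 0.07400000, 0.00600000)
m·(v₁−v₀)/dt = (-1.1000, 3.7000, 0.3000)
Δω = ω₁−ω₀ = (0.20640000, 0.05077333, 0.03431111)
ω₀×(Iω₀) = (0.0168, -0.2352, 0.0528)
I·α + gyro = (0.1200, -0.1400, 0.1300)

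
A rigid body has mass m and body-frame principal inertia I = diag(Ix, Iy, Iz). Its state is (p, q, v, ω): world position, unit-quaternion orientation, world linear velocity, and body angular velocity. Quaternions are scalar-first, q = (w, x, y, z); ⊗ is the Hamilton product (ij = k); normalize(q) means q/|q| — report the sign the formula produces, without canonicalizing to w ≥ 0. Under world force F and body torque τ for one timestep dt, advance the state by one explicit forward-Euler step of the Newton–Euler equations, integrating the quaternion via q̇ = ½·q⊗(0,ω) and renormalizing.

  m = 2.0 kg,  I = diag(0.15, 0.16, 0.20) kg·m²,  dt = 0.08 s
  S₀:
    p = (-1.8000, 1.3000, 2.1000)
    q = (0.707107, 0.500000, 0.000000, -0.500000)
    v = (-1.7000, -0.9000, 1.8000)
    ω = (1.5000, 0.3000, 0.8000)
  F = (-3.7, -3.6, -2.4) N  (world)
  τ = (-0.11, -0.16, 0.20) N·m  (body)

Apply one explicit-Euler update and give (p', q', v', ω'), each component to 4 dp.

p' = (-1.9360, 1.2280, 2.2440)
q' = (0.6915, 0.5471, -0.0374, -0.4703)
v' = (-1.8480, -1.0440, 1.7040)
ω' = (1.4362, 0.2500, 0.8782)

a = F/m = (-1.8500, -1.8000, -1.2000)
p + v·dt = (-1.9360, 1.2280, 2.2440)
v + (F/m)dt = (-1.8480, -1.0440, 1.7040)
ω×(Iω) gyroscopic = (0.0096, -0.0600, 0.0045)
α = I⁻¹(τ − ω×Iω) = (-0.7973, -0.6250, 0.9775)
ω' = ω + α·dt = (1.4362, 0.2500, 0.8782)
Hamilton product q⊗(0,ω) = (-0.3500000, 1.2106605, -0.9378679, 0.7156856)
q + ½dt·q⊗(0,ω), renormalized = (0.6915, 0.5471, -0.0374, -0.4703)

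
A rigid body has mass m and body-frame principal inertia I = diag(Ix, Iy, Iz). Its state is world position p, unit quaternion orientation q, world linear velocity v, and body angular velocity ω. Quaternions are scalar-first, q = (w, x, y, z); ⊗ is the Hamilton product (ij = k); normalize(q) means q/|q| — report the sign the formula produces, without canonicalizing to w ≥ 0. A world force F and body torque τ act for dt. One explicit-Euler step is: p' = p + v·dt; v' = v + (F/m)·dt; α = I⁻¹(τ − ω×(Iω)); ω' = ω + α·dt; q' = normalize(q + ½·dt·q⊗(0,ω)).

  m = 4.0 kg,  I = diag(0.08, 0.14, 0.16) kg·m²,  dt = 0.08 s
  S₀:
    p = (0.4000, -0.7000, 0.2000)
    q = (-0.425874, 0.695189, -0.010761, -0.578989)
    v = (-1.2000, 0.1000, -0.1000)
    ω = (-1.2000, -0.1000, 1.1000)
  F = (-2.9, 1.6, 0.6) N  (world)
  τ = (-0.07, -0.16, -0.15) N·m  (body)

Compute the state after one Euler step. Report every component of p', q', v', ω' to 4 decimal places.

p' = (0.3040, -0.6920, 0.1920)
q' = (-0.3663, 0.7113, -0.0118, -0.5997)
v' = (-1.2580, 0.1320, -0.0880)
ω' = (-1.2678, -0.2518, 1.0214)

precession coupling ω×(Iω) = (-0.0022, 0.1056, 0.0072)
α = I⁻¹(τ − ω×Iω) = (-0.8475, -1.8971, -0.9825)
new body rate ω' = (-1.2678, -0.2518, 1.0214)
2q̇ = q⊗(0,ω) = (1.4700386, 0.4413128, -0.0273337, -0.5508935)
q' = normalize(q + ½dt·q⊗(0,ω)) = (-0.3663, 0.7113, -0.0118, -0.5997)
new position p' = (0.3040, -0.6920, 0.1920)
v + (F/m)dt = (-1.2580, 0.1320, -0.0880)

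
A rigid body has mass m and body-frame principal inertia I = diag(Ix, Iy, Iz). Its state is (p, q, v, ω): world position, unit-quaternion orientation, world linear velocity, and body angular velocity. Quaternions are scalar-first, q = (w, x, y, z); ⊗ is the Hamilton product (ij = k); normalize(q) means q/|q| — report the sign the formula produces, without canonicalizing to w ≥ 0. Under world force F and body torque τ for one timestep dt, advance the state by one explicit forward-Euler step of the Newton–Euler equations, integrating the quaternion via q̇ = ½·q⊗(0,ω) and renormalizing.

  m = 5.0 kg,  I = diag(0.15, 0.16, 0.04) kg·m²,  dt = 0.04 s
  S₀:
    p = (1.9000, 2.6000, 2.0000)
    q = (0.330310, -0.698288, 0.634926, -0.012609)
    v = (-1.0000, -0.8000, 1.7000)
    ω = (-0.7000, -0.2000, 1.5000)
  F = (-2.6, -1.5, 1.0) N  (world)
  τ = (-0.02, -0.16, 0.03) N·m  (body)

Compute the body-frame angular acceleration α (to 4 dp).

gyro term ω×Iω = (0.0360, -0.1155, 0.0014)
angular accel α = (-0.3733, -0.2781, 0.7150)

α = (-0.3733, -0.2781, 0.7150)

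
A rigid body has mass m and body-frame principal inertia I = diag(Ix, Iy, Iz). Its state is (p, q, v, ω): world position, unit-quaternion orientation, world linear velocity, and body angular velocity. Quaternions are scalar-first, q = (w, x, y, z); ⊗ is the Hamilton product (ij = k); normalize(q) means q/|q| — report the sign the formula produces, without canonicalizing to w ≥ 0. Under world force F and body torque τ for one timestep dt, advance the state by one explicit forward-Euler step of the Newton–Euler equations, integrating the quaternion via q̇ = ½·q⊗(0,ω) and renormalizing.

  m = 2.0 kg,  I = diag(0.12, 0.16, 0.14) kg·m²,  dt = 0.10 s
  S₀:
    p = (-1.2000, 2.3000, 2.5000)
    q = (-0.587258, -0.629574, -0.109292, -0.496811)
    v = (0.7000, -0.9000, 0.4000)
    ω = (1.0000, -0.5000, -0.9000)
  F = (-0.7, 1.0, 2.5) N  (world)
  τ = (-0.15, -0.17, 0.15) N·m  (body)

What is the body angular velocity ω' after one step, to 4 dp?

ω' = (0.8825, -0.6175, -0.7786)

α = I⁻¹(τ − ω×Iω) = (-1.1750, -1.1750, 1.2143)
ω + α·dt = (0.8825, -0.6175, -0.7786)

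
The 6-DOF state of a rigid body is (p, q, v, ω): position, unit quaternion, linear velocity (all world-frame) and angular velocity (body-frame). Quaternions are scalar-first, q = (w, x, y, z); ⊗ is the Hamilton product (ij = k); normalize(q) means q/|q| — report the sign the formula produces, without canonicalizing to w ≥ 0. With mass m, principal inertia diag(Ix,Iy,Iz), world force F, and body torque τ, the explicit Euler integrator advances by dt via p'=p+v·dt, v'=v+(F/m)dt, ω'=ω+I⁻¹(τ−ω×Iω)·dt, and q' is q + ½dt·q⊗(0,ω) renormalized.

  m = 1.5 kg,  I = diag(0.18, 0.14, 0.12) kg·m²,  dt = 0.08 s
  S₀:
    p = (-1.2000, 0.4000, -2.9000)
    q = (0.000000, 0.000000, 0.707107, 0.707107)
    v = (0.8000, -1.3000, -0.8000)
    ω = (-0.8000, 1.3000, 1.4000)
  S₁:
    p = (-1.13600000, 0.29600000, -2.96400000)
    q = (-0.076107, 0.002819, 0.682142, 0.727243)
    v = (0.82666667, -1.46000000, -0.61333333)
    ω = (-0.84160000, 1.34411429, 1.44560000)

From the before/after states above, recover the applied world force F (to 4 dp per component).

F = (0.5000, -3.0000, 3.5000)

velocity change Δv = (0.02666667, -0.16000000, 0.18666667)
applied force F = (0.5000, -3.0000, 3.5000)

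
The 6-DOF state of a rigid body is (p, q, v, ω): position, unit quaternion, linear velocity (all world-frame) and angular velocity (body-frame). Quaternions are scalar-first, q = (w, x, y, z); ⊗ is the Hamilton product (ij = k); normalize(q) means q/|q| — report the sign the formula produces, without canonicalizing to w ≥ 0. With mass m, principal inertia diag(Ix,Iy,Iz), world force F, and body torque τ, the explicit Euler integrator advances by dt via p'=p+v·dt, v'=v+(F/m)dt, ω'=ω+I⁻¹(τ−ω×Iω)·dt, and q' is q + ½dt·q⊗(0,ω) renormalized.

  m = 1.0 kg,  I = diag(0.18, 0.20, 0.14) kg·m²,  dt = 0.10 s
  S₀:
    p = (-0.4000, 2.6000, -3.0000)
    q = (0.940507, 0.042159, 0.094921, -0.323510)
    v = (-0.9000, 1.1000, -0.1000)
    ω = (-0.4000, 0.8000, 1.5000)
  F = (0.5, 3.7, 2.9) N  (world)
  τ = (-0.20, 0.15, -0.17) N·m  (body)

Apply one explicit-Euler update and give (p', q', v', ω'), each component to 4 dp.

p' = (-0.4900, 2.7100, -3.0100)
q' = (0.9582, 0.0432, 0.1353, -0.2484)
v' = (-0.8500, 1.4700, 0.1900)
ω' = (-0.4711, 0.8870, 1.3831)

a = F/m = (0.5000, 3.7000, 2.9000)
p + v·dt = (-0.4900, 2.7100, -3.0100)
v' = v + a·dt = (-0.8500, 1.4700, 0.1900)
precession coupling ω×(Iω) = (-0.0720, -0.0240, -0.0064)
angular accel α = (-0.7111, 0.8700, -1.1686)
ω + α·dt = (-0.4711, 0.8870, 1.3831)
q⊗(0,ω) = (0.4261918, 0.0249867, 0.8185711, 1.4824561)
q' = normalize(q + ½dt·q⊗(0,ω)) = (0.9582, 0.0432, 0.1353, -0.2484)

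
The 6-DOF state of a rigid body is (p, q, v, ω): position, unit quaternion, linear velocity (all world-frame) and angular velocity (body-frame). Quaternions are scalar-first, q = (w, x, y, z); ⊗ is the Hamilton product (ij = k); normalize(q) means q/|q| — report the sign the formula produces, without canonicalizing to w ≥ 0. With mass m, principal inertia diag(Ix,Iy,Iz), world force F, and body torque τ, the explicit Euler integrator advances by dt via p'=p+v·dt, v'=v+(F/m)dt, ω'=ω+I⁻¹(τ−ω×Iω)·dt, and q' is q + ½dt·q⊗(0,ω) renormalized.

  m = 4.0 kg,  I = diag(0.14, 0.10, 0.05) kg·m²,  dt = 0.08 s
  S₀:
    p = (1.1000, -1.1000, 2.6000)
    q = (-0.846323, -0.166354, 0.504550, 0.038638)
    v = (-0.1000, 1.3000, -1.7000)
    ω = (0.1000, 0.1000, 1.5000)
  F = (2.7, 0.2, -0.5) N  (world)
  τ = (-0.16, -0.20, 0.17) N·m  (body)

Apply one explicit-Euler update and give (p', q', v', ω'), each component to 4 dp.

p' = (1.0920, -0.9960, 2.4640)
q' = (-0.8485, -0.1394, 0.5104, -0.0148)
v' = (-0.0460, 1.3040, -1.7100)
ω' = (0.0129, -0.0708, 1.7726)

gyro term ω×Iω = (-0.0075, 0.0135, -0.0004)
angular accel α = (-1.0893, -2.1350, 3.4080)
ω + α·dt = (0.0129, -0.0708, 1.7726)
q⊗(0,ω) = (-0.0917766, 0.6683289, 0.1687625, -1.3365749)
updated quaternion q' = (-0.8485, -0.1394, 0.5104, -0.0148)
p' = p + v·dt = (1.0920, -0.9960, 2.4640)
v' = v + a·dt = (-0.0460, 1.3040, -1.7100)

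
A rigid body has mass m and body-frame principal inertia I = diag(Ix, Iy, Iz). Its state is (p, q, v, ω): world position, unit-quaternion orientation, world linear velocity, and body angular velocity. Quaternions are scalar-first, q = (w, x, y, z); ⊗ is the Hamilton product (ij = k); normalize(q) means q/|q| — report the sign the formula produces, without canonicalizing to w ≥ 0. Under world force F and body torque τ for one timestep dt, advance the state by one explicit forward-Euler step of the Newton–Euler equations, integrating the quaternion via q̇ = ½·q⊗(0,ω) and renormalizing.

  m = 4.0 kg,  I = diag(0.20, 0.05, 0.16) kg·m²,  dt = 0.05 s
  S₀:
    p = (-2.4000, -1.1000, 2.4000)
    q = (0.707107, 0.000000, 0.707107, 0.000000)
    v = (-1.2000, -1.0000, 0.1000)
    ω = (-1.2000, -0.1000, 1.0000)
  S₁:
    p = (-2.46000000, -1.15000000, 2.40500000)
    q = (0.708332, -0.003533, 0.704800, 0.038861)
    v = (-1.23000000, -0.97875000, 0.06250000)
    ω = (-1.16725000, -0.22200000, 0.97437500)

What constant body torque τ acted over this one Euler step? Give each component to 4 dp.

τ = (0.1200, -0.1700, -0.1000)

ω₁ − ω₀ = (0.03275000, -0.12200000, -0.02562500)
ω₀×(Iω₀) = (-0.0110, -0.0480, -0.0180)
applied torque τ = (0.1200, -0.1700, -0.1000)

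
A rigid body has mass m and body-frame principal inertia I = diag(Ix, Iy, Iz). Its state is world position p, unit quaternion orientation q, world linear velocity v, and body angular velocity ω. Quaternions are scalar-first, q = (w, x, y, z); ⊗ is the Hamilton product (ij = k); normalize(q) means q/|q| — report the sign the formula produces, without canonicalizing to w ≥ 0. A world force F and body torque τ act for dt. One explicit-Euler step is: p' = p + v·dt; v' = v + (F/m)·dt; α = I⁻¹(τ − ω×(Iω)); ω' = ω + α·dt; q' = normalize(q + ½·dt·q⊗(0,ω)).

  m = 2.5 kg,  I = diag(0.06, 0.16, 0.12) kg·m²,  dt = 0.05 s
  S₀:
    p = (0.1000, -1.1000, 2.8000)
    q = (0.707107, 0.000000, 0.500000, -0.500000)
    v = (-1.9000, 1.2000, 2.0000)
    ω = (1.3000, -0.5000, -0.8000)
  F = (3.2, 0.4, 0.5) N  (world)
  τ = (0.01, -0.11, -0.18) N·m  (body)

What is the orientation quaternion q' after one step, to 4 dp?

q⊗(0,ω) = (-0.1500000, 0.2692391, -1.0035535, -1.2156856)
q + ½dt·q⊗(0,ω), renormalized = (0.7028, 0.0067, 0.4745, -0.5300)

q' = (0.7028, 0.0067, 0.4745, -0.5300)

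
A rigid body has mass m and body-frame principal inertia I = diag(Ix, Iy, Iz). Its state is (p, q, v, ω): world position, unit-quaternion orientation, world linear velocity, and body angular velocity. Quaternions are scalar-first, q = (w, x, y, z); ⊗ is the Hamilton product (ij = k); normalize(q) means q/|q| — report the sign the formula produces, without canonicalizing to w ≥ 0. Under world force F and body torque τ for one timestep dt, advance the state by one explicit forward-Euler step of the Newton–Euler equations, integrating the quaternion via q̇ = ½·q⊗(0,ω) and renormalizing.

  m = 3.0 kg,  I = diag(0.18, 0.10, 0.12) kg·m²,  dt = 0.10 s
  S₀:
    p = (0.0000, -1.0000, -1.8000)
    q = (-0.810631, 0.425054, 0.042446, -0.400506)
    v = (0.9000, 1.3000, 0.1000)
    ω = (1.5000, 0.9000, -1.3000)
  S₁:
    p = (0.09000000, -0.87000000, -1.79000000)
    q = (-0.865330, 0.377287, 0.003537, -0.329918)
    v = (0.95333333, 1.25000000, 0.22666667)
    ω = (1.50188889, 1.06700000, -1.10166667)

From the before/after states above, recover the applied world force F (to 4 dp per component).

F = (1.6000, -1.5000, 3.8000)

v₁ − v₀ = (0.05333333, -0.05000000, 0.12666667)
applied force F = (1.6000, -1.5000, 3.8000)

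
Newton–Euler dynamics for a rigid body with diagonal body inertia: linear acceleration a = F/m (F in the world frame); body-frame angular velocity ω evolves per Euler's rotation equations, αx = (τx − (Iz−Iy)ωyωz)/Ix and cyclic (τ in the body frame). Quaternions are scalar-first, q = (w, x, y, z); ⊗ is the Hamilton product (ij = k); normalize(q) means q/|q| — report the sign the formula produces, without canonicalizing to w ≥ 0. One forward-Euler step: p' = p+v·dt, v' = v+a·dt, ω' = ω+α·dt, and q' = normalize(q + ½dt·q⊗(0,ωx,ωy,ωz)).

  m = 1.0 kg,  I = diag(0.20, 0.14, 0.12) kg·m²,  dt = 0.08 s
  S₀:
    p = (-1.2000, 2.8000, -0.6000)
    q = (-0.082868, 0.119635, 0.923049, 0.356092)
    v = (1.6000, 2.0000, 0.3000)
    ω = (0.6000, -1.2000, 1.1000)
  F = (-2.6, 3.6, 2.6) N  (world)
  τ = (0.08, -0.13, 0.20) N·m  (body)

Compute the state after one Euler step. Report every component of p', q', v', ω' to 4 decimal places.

p' = (-1.0720, 2.9600, -0.5760)
q' = (-0.0570, 0.1749, 0.9281, 0.3238)
v' = (1.3920, 2.2880, 0.5080)
ω' = (0.6214, -1.3045, 1.2045)

α = I⁻¹(τ − ω×Iω) = (0.2680, -1.3057, 1.3067)
ω + α·dt = (0.6214, -1.3045, 1.2045)
Hamilton product q⊗(0,ω) = (0.6441766, 1.3929435, 0.1814983, -0.7885462)
q' = normalize(q + ½dt·q⊗(0,ω)) = (-0.0570, 0.1749, 0.9281, 0.3238)
a = F/m = (-2.6000, 3.6000, 2.6000)
p' = p + v·dt = (-1.0720, 2.9600, -0.5760)
v + (F/m)dt = (1.3920, 2.2880, 0.5080)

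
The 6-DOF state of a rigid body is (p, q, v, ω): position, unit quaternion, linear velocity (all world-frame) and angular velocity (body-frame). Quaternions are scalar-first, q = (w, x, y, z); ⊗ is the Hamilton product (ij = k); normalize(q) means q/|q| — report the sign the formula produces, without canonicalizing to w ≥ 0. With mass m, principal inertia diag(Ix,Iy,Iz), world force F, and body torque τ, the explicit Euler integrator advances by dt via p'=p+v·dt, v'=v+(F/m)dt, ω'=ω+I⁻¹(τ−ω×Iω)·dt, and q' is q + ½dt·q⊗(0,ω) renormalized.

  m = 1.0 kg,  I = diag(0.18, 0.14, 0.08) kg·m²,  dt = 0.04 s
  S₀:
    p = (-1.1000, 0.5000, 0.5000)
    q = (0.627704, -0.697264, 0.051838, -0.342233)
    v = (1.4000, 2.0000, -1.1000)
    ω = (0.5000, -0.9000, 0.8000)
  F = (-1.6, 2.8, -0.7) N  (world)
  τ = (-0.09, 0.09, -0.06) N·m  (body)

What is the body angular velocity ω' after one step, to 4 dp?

ω' = (0.4704, -0.8857, 0.7610)

precession coupling ω×(Iω) = (0.0432, 0.0400, 0.0180)
α = I⁻¹(τ − ω×Iω) = (-0.7400, 0.3571, -0.9750)
new body rate ω' = (0.4704, -0.8857, 0.7610)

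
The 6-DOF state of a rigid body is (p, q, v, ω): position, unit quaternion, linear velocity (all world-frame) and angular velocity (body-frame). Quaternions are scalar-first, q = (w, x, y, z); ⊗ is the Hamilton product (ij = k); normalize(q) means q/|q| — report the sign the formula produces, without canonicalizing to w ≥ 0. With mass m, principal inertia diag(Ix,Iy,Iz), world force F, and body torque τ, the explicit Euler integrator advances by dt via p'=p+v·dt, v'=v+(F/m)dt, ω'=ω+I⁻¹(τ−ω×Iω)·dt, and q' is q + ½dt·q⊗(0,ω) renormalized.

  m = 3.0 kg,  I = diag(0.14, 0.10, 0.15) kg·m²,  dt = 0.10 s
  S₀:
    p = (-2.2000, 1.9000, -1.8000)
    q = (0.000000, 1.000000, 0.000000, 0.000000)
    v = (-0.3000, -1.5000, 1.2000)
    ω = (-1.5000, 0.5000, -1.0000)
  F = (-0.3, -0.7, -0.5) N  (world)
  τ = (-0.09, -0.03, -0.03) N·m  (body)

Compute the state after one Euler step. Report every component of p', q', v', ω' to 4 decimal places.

p' = (-2.2300, 1.7500, -1.6800)
q' = (0.0747, 0.9957, 0.0498, 0.0249)
v' = (-0.3100, -1.5233, 1.1833)
ω' = (-1.5464, 0.4850, -1.0400)

a = F/m = (-0.1000, -0.2333, -0.1667)
new position p' = (-2.2300, 1.7500, -1.6800)
new velocity v' = (-0.3100, -1.5233, 1.1833)
gyro term ω×Iω = (-0.0250, -0.0150, 0.0300)
(τ − ω×Iω)/I = (-0.4643, -0.1500, -0.4000)
ω' = ω + α·dt = (-1.5464, 0.4850, -1.0400)
2q̇ = q⊗(0,ω) = (1.5000000, 0.0000000, 1.0000000, 0.5000000)
q' = normalize(q + ½dt·q⊗(0,ω)) = (0.0747, 0.9957, 0.0498, 0.0249)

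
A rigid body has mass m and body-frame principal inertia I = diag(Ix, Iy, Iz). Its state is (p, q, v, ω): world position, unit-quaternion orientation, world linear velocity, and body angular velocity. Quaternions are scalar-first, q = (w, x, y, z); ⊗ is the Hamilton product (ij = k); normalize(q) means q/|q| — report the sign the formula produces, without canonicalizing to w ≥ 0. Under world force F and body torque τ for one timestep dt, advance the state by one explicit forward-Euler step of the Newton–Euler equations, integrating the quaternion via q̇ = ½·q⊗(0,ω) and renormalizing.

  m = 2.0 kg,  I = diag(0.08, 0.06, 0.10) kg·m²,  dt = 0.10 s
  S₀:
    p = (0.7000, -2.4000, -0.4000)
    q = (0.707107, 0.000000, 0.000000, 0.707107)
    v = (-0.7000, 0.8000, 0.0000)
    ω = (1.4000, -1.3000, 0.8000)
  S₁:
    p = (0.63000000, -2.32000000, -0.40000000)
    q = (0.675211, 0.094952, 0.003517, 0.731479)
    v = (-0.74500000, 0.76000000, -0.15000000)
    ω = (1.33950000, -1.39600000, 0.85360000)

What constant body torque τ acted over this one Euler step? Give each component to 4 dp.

τ = (-0.0900, -0.0800, 0.0900)

Δω = ω₁−ω₀ = (-0.06050000, -0.09600000, 0.05360000)
gyro term ω₀×Iω₀ = (-0.0416, -0.0224, 0.0364)
applied torque τ = (-0.0900, -0.0800, 0.0900)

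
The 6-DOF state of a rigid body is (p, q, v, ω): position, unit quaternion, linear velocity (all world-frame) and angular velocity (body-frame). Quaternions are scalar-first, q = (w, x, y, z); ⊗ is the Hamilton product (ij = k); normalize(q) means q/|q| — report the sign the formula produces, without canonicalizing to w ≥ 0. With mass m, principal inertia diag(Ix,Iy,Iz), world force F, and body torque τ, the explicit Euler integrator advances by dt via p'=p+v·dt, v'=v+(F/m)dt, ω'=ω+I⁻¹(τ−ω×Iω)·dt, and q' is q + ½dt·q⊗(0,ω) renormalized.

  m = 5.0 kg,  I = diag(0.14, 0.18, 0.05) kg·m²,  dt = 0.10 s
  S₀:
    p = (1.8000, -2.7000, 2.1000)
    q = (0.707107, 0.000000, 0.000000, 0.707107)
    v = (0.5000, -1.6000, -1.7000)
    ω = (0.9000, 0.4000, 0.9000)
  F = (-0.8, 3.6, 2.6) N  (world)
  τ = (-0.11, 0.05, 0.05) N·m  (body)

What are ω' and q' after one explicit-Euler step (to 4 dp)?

α = I⁻¹(τ − ω×Iω) = (-0.4514, -0.1272, 0.7120)
new body rate ω' = (0.8549, 0.3873, 0.9712)
Hamilton product q⊗(0,ω) = (-0.6363963, 0.3535535, 0.9192391, 0.6363963)
q' = normalize(q + ½dt·q⊗(0,ω)) = (0.6738, 0.0176, 0.0459, 0.7373)

ω' = (0.8549, 0.3873, 0.9712)
q' = (0.6738, 0.0176, 0.0459, 0.7373)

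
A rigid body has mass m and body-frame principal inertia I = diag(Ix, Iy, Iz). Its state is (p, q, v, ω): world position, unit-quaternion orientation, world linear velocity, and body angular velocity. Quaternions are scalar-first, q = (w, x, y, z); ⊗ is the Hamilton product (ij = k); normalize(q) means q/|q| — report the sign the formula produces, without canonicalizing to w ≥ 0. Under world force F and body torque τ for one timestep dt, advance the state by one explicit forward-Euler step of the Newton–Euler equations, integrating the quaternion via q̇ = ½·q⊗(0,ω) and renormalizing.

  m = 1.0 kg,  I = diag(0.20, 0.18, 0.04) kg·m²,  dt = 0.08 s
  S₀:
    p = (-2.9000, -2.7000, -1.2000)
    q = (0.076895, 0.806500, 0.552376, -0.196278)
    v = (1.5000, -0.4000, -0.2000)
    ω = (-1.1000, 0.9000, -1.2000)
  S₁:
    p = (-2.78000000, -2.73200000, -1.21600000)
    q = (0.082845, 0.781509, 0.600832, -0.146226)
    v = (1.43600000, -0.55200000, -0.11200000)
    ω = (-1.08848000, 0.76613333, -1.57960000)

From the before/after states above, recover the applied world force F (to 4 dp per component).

F = (-0.8000, -1.9000, 1.1000)

Δv = v₁−v₀ = (-0.06400000, -0.15200000, 0.08800000)
applied force F = (-0.8000, -1.9000, 1.1000)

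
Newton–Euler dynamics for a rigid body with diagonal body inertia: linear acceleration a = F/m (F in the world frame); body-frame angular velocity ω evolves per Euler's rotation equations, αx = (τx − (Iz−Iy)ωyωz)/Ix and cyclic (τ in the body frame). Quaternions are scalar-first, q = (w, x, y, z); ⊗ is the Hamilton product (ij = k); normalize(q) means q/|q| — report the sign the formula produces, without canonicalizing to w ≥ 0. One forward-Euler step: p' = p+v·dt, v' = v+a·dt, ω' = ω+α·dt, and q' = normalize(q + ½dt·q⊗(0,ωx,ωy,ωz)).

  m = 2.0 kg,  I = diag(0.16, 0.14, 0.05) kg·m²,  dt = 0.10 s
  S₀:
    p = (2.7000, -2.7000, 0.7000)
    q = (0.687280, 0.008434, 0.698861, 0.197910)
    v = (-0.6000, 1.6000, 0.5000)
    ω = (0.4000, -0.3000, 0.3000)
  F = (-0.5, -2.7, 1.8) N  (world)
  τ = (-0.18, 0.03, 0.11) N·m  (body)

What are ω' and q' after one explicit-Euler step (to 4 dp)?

precession coupling ω×(Iω) = (0.0081, 0.0132, 0.0024)
α = I⁻¹(τ − ω×Iω) = (-1.1756, 0.1200, 2.1520)
new body rate ω' = (0.2824, -0.2880, 0.5152)
2q̇ = q⊗(0,ω) = (0.1469117, 0.5439433, -0.1295502, -0.0758906)
q' = normalize(q + ½dt·q⊗(0,ω)) = (0.6943, 0.0356, 0.6921, 0.1940)

ω' = (0.2824, -0.2880, 0.5152)
q' = (0.6943, 0.0356, 0.6921, 0.1940)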